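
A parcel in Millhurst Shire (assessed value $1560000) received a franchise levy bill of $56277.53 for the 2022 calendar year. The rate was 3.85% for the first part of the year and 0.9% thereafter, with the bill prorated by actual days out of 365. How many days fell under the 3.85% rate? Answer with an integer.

Let d = days at the first rate; then 365 − d days at the second rate.
$1560000 × [3.85%·d + 0.9%·(365−d)] / 365 = $56277.53
Solving gives d = 335, so the new rate took effect on 2 Dec 2022.

335 days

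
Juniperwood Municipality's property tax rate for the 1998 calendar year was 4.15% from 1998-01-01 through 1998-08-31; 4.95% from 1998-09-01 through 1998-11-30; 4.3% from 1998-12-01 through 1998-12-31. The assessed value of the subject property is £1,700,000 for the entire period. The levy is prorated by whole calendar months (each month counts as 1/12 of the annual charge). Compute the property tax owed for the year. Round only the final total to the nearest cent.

£74,162.50

1998-01-01 to 1998-08-31: 8 months at 4.15% → £1,700,000 × 4.15% × 8/12 = £47,033.3333
1998-09-01 to 1998-11-30: 3 months at 4.95% → £1,700,000 × 4.95% × 3/12 = £21,037.5000
1998-12-01 to 1998-12-31: 1 month at 4.3% → £1,700,000 × 4.3% × 1/12 = £6,091.6667
Total = £74,162.5000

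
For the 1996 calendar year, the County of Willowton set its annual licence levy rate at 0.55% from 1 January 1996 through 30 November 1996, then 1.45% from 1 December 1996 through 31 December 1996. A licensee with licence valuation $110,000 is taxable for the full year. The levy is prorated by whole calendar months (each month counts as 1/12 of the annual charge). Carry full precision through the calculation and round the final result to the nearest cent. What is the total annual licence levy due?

1 January – 30 November 1996: 11 months at 0.55% → $110,000 × 0.55% × 11/12 = $554.5833
1 December – 31 December 1996: 1 month at 1.45% → $110,000 × 1.45% × 1/12 = $132.9167
Total = $687.5000

$687.50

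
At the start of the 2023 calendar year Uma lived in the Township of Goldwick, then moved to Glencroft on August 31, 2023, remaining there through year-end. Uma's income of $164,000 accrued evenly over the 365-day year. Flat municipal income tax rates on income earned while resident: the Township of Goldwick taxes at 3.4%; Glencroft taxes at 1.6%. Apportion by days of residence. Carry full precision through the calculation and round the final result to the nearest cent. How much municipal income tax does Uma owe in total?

The Township of Goldwick, January 1 – August 30, 2023: 242 days → $164,000 × 3.4% × 242/365 = $3,696.9644
Glencroft, August 31 – December 31, 2023: 123 days → $164,000 × 1.6% × 123/365 = $884.2521
Total = $4,581.2164

$4,581.22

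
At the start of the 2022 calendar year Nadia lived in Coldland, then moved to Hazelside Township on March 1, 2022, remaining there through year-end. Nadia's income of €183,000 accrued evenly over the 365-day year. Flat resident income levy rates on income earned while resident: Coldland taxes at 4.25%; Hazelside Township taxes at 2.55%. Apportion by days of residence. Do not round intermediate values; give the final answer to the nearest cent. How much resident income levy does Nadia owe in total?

€5,169.37

Coldland, January 1 – February 28, 2022: 59 days → €183,000 × 4.25% × 59/365 = €1,257.1849
Hazelside Township, March 1 – December 31, 2022: 306 days → €183,000 × 2.55% × 306/365 = €3,912.1890
Total = €5,169.3740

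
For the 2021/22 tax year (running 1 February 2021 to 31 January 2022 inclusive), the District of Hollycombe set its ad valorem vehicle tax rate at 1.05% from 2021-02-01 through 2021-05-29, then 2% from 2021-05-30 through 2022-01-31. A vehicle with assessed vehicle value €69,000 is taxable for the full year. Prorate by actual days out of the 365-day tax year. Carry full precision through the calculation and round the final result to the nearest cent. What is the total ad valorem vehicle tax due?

€1,168.08

2021-02-01 to 2021-05-29: 118 days at 1.05% → €69,000 × 1.05% × 118/365 = €234.2219
2021-05-30 to 2022-01-31: 247 days at 2% → €69,000 × 2% × 247/365 = €933.8630
Total = €1,168.0849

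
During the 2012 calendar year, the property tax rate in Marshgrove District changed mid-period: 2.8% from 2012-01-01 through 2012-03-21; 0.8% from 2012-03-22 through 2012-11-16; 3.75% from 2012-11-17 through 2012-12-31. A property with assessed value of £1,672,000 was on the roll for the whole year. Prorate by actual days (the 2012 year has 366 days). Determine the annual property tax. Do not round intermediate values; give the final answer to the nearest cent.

£26,841.08

2012-01-01 to 2012-03-21: 81 days at 2.8% → £1,672,000 × 2.8% × 81/366 = £10,360.9180
2012-03-22 to 2012-11-16: 240 days at 0.8% → £1,672,000 × 0.8% × 240/366 = £8,771.1475
2012-11-17 to 2012-12-31: 45 days at 3.75% → £1,672,000 × 3.75% × 45/366 = £7,709.0164
Total = £26,841.0820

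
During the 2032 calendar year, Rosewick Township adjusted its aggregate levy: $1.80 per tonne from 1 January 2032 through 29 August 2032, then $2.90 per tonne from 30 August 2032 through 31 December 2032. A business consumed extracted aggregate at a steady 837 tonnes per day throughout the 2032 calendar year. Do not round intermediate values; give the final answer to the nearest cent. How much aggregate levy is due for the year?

$665,582.40

1 January – 29 August 2032: 242 days × 837 tonnes/day = 202,554 tonnes at $1.80/tonne → $364,597.20
30 August – 31 December 2032: 124 days × 837 tonnes/day = 103,788 tonnes at $2.90/tonne → $300,985.20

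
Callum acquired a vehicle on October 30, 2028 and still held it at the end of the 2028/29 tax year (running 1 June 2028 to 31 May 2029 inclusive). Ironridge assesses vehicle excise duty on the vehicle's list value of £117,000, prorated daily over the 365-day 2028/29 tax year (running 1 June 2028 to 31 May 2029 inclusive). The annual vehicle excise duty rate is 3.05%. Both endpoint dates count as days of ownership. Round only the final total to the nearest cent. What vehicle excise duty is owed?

£2,092.22

Days held (October 30, 2028 – May 31, 2029): 214 out of 365
Tax = £117,000 × 3.05% × 214/365 = £2,092.2164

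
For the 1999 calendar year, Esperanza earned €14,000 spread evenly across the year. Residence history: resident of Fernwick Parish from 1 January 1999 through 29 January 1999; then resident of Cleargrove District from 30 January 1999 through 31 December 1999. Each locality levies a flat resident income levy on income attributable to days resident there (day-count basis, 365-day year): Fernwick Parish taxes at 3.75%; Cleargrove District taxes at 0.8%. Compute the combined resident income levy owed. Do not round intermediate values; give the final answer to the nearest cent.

Fernwick Parish, 1 January – 29 January 1999: 29 days → €14,000 × 3.75% × 29/365 = €41.7123
Cleargrove District, 30 January – 31 December 1999: 336 days → €14,000 × 0.8% × 336/365 = €103.1014
Total = €144.8137

€144.81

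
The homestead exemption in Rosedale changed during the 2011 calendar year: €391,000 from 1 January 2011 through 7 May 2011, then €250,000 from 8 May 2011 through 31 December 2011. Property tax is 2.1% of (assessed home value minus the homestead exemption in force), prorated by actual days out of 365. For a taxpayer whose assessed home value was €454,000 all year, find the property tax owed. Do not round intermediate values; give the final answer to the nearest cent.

1 January – 7 May 2011: 127 days, exemption €391,000 → (€454,000 − €391,000) × 2.1% × 127/365 = €460.3315
8 May – 31 December 2011: 238 days, exemption €250,000 → (€454,000 − €250,000) × 2.1% × 238/365 = €2,793.4027
Total = €3,253.7342

€3,253.73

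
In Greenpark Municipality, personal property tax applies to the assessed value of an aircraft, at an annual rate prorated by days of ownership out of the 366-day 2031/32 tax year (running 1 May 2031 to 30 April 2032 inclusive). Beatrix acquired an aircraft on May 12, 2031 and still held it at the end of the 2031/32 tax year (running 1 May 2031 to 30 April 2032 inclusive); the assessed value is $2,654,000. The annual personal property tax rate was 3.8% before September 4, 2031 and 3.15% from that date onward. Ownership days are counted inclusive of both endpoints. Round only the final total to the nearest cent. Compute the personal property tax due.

$86,508.80

May 12 – September 3, 2031: 115 days at 3.8% → $2,654,000 × 3.8% × 115/366 = $31,688.4699
September 4, 2031 – April 30, 2032: 240 days at 3.15% → $2,654,000 × 3.15% × 240/366 = $54,820.3279
Total = $86,508.7978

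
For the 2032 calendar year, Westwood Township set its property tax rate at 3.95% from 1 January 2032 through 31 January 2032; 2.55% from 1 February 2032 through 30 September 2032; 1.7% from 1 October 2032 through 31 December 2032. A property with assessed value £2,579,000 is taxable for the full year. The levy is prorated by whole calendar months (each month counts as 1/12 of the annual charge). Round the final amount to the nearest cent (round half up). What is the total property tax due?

1 January – 31 January 2032: 1 month at 3.95% → £2,579,000 × 3.95% × 1/12 = £8,489.2083
1 February – 30 September 2032: 8 months at 2.55% → £2,579,000 × 2.55% × 8/12 = £43,843.0000
1 October – 31 December 2032: 3 months at 1.7% → £2,579,000 × 1.7% × 3/12 = £10,960.7500
Total = £63,292.9583

£63,292.96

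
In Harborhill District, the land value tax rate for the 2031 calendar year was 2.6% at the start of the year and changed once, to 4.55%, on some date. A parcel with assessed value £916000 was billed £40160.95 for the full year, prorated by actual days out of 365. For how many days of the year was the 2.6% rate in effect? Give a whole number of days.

Let d = days at the first rate; then 365 − d days at the second rate.
£916000 × [2.6%·d + 4.55%·(365−d)] / 365 = £40160.95
Solving gives d = 31, so the new rate took effect on 1 Feb 2031.

31 days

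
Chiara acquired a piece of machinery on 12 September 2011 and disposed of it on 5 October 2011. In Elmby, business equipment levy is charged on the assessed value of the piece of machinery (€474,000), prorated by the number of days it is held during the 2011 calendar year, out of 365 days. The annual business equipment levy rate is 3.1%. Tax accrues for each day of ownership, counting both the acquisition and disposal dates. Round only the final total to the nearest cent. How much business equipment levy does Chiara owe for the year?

Days held (12 September – 5 October 2011): 24 out of 365
Tax = €474,000 × 3.1% × 24/365 = €966.1808

€966.18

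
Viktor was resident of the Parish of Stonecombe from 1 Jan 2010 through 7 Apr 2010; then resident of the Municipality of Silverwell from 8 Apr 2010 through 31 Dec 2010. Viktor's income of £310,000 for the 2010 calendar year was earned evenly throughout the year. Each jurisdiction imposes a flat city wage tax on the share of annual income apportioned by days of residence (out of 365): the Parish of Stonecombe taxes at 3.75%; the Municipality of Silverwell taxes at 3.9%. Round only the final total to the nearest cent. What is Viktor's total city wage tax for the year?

£11,966.42

The Parish of Stonecombe, 1 Jan – 7 Apr 2010: 97 days → £310,000 × 3.75% × 97/365 = £3,089.3836
The Municipality of Silverwell, 8 Apr – 31 Dec 2010: 268 days → £310,000 × 3.9% × 268/365 = £8,877.0411
Total = £11,966.4247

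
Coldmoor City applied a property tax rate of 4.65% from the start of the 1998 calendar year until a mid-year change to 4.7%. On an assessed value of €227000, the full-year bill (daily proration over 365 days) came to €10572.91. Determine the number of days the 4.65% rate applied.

Let d = days at the first rate; then 365 − d days at the second rate.
€227000 × [4.65%·d + 4.7%·(365−d)] / 365 = €10572.91
Solving gives d = 309, so the new rate took effect on 6 Nov 1998.

309 days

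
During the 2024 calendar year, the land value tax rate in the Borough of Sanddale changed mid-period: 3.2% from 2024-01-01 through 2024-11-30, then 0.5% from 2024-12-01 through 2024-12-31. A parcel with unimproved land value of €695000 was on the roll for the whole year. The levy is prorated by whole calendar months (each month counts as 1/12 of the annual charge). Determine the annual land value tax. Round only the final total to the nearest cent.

€20676.25

2024-01-01 to 2024-11-30: 11 months at 3.2% → €695000 × 3.2% × 11/12 = €20386.6667
2024-12-01 to 2024-12-31: 1 month at 0.5% → €695000 × 0.5% × 1/12 = €289.5833
Total = €20676.2500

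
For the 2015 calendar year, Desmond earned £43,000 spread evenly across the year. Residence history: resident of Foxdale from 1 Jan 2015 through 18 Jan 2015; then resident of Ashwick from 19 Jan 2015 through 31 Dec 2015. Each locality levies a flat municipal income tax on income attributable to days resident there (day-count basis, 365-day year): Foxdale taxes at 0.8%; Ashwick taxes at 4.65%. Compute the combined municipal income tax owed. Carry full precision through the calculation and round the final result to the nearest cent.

£1,917.86

Foxdale, 1 Jan – 18 Jan 2015: 18 days → £43,000 × 0.8% × 18/365 = £16.9644
Ashwick, 19 Jan – 31 Dec 2015: 347 days → £43,000 × 4.65% × 347/365 = £1,900.8945
Total = £1,917.8589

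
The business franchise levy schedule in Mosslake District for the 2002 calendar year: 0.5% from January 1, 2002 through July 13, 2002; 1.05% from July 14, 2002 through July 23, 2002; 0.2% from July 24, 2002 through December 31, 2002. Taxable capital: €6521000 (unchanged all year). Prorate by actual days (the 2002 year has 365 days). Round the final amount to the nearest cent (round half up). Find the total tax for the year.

€24958.46

January 1 – July 13, 2002: 194 days at 0.5% → €6521000 × 0.5% × 194/365 = €17329.7808
July 14 – July 23, 2002: 10 days at 1.05% → €6521000 × 1.05% × 10/365 = €1875.9041
July 24 – December 31, 2002: 161 days at 0.2% → €6521000 × 0.2% × 161/365 = €5752.7726
Total = €24958.4575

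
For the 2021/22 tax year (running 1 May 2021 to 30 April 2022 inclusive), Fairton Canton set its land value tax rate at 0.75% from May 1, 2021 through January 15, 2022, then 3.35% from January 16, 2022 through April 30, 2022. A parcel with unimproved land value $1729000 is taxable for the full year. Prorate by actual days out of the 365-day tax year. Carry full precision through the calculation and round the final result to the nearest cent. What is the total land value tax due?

$25899.47

May 1, 2021 – January 15, 2022: 260 days at 0.75% → $1729000 × 0.75% × 260/365 = $9237.1233
January 16 – April 30, 2022: 105 days at 3.35% → $1729000 × 3.35% × 105/365 = $16662.3493
Total = $25899.4726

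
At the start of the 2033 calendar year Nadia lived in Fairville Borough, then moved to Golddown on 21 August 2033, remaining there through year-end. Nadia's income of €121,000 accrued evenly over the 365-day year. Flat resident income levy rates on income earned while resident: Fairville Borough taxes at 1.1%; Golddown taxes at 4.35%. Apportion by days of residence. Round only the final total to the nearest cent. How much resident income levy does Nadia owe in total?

Fairville Borough, 1 January – 20 August 2033: 232 days → €121,000 × 1.1% × 232/365 = €846.0055
Golddown, 21 August – 31 December 2033: 133 days → €121,000 × 4.35% × 133/365 = €1,917.9329
Total = €2,763.9384

€2,763.94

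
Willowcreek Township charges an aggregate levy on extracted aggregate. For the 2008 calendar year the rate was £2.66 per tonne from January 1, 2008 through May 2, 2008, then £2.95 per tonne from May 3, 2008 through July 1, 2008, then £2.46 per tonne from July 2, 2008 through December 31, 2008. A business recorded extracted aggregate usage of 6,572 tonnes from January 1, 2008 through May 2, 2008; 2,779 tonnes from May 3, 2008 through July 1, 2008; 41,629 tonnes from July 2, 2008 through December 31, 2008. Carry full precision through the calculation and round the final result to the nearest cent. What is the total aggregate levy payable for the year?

£128,086.91

January 1 – May 2, 2008: 6,572 tonnes at £2.66/tonne → £17,481.52
May 3 – July 1, 2008: 2,779 tonnes at £2.95/tonne → £8,198.05
July 2 – December 31, 2008: 41,629 tonnes at £2.46/tonne → £102,407.34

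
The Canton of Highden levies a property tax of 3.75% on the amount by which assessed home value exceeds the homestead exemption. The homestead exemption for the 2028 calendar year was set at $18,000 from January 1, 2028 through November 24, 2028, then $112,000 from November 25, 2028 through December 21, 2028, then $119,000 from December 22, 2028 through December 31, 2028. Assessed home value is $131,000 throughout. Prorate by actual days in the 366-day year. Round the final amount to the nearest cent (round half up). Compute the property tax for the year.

$3,873.98

January 1 – November 24, 2028: 329 days, exemption $18,000 → ($131,000 − $18,000) × 3.75% × 329/366 = $3,809.1189
November 25 – December 21, 2028: 27 days, exemption $112,000 → ($131,000 − $112,000) × 3.75% × 27/366 = $52.5615
December 22 – December 31, 2028: 10 days, exemption $119,000 → ($131,000 − $119,000) × 3.75% × 10/366 = $12.2951
Total = $3,873.9754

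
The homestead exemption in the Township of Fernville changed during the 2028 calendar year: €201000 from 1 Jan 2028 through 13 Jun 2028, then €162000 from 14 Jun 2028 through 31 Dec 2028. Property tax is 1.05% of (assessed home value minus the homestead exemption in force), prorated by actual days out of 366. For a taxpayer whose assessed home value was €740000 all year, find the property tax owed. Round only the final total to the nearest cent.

1 Jan – 13 Jun 2028: 165 days, exemption €201000 → (€740000 − €201000) × 1.05% × 165/366 = €2551.4139
14 Jun – 31 Dec 2028: 201 days, exemption €162000 → (€740000 − €162000) × 1.05% × 201/366 = €3332.9754
Total = €5884.3893

€5884.39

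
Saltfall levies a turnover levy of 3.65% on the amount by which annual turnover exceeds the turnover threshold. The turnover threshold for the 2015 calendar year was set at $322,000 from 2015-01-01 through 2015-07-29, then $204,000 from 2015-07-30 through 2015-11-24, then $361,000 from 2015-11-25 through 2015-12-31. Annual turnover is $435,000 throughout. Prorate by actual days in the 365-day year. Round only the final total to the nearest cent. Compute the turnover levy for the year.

2015-01-01 to 2015-07-29: 210 days, exemption $322,000 → ($435,000 − $322,000) × 3.65% × 210/365 = $2,373.0000
2015-07-30 to 2015-11-24: 118 days, exemption $204,000 → ($435,000 − $204,000) × 3.65% × 118/365 = $2,725.8000
2015-11-25 to 2015-12-31: 37 days, exemption $361,000 → ($435,000 − $361,000) × 3.65% × 37/365 = $273.8000
Total = $5,372.6000

$5,372.60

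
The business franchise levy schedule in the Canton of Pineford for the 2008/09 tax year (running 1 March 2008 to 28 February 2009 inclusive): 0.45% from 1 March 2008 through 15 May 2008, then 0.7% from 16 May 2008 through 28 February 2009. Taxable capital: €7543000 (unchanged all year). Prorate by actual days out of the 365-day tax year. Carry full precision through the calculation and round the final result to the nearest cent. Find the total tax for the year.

1 March – 15 May 2008: 76 days at 0.45% → €7543000 × 0.45% × 76/365 = €7067.6877
16 May 2008 – 28 February 2009: 289 days at 0.7% → €7543000 × 0.7% × 289/365 = €41806.8192
Total = €48874.5068

€48874.51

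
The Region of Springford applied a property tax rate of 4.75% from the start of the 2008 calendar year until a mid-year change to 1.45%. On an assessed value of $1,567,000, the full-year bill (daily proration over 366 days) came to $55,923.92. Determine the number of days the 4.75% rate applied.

235 days

Let d = days at the first rate; then 366 − d days at the second rate.
$1,567,000 × [4.75%·d + 1.45%·(366−d)] / 366 = $55,923.92
Solving gives d = 235, so the new rate took effect on 23 August 2008.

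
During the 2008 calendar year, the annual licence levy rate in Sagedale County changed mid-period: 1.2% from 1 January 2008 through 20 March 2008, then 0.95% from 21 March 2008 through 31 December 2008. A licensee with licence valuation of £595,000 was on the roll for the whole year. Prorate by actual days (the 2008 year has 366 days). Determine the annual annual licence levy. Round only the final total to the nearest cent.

1 January – 20 March 2008: 80 days at 1.2% → £595,000 × 1.2% × 80/366 = £1,560.6557
21 March – 31 December 2008: 286 days at 0.95% → £595,000 × 0.95% × 286/366 = £4,416.9809
Total = £5,977.6366

£5,977.64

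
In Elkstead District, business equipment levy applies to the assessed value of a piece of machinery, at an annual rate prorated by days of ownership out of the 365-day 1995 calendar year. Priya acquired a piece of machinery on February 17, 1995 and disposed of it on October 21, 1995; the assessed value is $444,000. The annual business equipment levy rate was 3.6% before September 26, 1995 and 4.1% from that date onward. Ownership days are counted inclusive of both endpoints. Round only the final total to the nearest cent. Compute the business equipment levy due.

$10,974.71

February 17 – September 25, 1995: 221 days at 3.6% → $444,000 × 3.6% × 221/365 = $9,677.9836
September 26 – October 21, 1995: 26 days at 4.1% → $444,000 × 4.1% × 26/365 = $1,296.7233
Total = $10,974.7068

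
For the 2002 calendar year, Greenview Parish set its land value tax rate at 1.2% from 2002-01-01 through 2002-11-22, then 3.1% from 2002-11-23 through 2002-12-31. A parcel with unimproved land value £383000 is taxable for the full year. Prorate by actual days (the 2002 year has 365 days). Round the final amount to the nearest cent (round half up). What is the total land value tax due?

£5373.54

2002-01-01 to 2002-11-22: 326 days at 1.2% → £383000 × 1.2% × 326/365 = £4104.9205
2002-11-23 to 2002-12-31: 39 days at 3.1% → £383000 × 3.1% × 39/365 = £1268.6219
Total = £5373.5425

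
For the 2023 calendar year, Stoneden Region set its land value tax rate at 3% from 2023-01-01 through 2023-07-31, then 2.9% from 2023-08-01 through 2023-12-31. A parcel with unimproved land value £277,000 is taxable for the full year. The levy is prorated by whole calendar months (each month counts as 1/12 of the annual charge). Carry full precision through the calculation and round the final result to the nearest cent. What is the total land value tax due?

£8,194.58

2023-01-01 to 2023-07-31: 7 months at 3% → £277,000 × 3% × 7/12 = £4,847.5000
2023-08-01 to 2023-12-31: 5 months at 2.9% → £277,000 × 2.9% × 5/12 = £3,347.0833
Total = £8,194.5833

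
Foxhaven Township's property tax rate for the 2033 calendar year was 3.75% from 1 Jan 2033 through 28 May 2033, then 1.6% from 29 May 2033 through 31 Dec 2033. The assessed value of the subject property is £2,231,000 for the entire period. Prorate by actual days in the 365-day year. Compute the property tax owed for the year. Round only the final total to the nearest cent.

£55,145.43

1 Jan – 28 May 2033: 148 days at 3.75% → £2,231,000 × 3.75% × 148/365 = £33,923.4247
29 May – 31 Dec 2033: 217 days at 1.6% → £2,231,000 × 1.6% × 217/365 = £21,222.0055
Total = £55,145.4301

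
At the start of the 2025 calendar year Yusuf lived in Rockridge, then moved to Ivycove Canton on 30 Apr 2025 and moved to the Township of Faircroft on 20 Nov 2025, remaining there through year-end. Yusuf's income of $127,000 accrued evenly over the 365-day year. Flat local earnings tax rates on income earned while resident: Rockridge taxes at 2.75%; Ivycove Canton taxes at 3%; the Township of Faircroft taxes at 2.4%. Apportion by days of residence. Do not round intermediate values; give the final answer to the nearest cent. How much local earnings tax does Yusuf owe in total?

Rockridge, 1 Jan – 29 Apr 2025: 119 days → $127,000 × 2.75% × 119/365 = $1,138.6507
Ivycove Canton, 30 Apr – 19 Nov 2025: 204 days → $127,000 × 3% × 204/365 = $2,129.4247
The Township of Faircroft, 20 Nov – 31 Dec 2025: 42 days → $127,000 × 2.4% × 42/365 = $350.7288
Total = $3,618.8041

$3,618.80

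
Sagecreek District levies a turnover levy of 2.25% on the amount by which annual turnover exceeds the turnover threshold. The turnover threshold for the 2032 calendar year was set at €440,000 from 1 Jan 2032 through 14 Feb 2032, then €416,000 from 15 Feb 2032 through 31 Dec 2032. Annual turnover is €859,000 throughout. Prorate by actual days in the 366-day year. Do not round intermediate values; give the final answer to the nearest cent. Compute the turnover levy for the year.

€9,901.11

1 Jan – 14 Feb 2032: 45 days, exemption €440,000 → (€859,000 − €440,000) × 2.25% × 45/366 = €1,159.1189
15 Feb – 31 Dec 2032: 321 days, exemption €416,000 → (€859,000 − €416,000) × 2.25% × 321/366 = €8,741.9877
Total = €9,901.1066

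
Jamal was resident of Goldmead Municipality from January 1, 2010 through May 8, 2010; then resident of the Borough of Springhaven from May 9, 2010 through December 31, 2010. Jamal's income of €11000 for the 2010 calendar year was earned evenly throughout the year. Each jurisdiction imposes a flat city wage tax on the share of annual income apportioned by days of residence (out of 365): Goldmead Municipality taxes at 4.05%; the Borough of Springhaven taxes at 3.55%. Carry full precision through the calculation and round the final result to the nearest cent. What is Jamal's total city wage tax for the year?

€409.79

Goldmead Municipality, January 1 – May 8, 2010: 128 days → €11000 × 4.05% × 128/365 = €156.2301
The Borough of Springhaven, May 9 – December 31, 2010: 237 days → €11000 × 3.55% × 237/365 = €253.5575
Total = €409.7877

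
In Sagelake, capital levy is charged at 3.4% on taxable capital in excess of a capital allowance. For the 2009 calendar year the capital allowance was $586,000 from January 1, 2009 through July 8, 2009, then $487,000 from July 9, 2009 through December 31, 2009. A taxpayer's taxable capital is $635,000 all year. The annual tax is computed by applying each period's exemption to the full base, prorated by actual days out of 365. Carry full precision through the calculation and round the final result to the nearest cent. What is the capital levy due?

January 1 – July 8, 2009: 189 days, exemption $586,000 → ($635,000 − $586,000) × 3.4% × 189/365 = $862.6685
July 9 – December 31, 2009: 176 days, exemption $487,000 → ($635,000 − $487,000) × 3.4% × 176/365 = $2,426.3890
Total = $3,289.0575

$3,289.06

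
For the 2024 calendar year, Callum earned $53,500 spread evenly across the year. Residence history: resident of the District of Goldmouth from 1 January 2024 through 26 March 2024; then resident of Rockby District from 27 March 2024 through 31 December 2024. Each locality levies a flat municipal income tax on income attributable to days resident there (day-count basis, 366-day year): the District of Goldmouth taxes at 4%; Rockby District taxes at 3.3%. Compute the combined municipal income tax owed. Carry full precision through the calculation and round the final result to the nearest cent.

The District of Goldmouth, 1 January – 26 March 2024: 86 days → $53,500 × 4% × 86/366 = $502.8415
Rockby District, 27 March – 31 December 2024: 280 days → $53,500 × 3.3% × 280/366 = $1,350.6557
Total = $1,853.4973

$1,853.50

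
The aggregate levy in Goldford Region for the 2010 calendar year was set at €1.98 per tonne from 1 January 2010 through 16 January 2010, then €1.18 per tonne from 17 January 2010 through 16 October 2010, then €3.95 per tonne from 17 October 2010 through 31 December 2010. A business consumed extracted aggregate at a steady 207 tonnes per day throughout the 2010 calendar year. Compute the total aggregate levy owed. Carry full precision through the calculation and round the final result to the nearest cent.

€135,382.14

1 January – 16 January 2010: 16 days × 207 tonnes/day = 3,312 tonnes at €1.98/tonne → €6,557.76
17 January – 16 October 2010: 273 days × 207 tonnes/day = 56,511 tonnes at €1.18/tonne → €66,682.98
17 October – 31 December 2010: 76 days × 207 tonnes/day = 15,732 tonnes at €3.95/tonne → €62,141.40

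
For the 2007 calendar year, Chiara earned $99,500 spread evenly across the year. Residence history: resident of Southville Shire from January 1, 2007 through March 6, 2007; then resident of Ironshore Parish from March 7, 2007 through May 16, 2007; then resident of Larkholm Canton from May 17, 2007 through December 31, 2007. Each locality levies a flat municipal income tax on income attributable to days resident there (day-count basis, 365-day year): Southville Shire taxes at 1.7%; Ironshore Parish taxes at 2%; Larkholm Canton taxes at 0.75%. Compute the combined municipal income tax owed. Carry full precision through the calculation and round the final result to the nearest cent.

$1,156.52

Southville Shire, January 1 – March 6, 2007: 65 days → $99,500 × 1.7% × 65/365 = $301.2260
Ironshore Parish, March 7 – May 16, 2007: 71 days → $99,500 × 2% × 71/365 = $387.0959
Larkholm Canton, May 17 – December 31, 2007: 229 days → $99,500 × 0.75% × 229/365 = $468.1952
Total = $1,156.5171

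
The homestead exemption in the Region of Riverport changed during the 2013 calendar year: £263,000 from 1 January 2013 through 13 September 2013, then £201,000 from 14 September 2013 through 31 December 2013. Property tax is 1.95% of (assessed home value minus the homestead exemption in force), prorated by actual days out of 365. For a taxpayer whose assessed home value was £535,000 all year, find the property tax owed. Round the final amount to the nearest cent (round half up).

£5,665.04

1 January – 13 September 2013: 256 days, exemption £263,000 → (£535,000 − £263,000) × 1.95% × 256/365 = £3,720.0658
14 September – 31 December 2013: 109 days, exemption £201,000 → (£535,000 − £201,000) × 1.95% × 109/365 = £1,944.9781
Total = £5,665.0438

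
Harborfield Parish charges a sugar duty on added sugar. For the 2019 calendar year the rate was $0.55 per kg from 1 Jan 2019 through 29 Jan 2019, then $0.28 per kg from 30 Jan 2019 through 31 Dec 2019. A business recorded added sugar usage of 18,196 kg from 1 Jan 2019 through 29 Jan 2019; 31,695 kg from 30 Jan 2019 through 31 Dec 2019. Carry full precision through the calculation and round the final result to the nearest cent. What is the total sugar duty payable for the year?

1 Jan – 29 Jan 2019: 18,196 kg at $0.55/kg → $10,007.80
30 Jan – 31 Dec 2019: 31,695 kg at $0.28/kg → $8,874.60

$18,882.40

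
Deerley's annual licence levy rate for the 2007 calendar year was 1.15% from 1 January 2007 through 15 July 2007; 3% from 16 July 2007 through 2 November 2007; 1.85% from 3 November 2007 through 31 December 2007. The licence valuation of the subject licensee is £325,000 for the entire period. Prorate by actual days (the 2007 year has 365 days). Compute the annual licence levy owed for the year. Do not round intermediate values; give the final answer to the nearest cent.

1 January – 15 July 2007: 196 days at 1.15% → £325,000 × 1.15% × 196/365 = £2,006.9863
16 July – 2 November 2007: 110 days at 3% → £325,000 × 3% × 110/365 = £2,938.3562
3 November – 31 December 2007: 59 days at 1.85% → £325,000 × 1.85% × 59/365 = £971.8836
Total = £5,917.2260

£5,917.23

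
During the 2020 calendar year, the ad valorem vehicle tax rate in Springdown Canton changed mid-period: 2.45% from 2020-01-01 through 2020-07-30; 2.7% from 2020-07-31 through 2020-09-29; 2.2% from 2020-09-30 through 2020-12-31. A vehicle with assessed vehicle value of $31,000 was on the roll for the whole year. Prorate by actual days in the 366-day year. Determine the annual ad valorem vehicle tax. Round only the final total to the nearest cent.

$752.72

2020-01-01 to 2020-07-30: 212 days at 2.45% → $31,000 × 2.45% × 212/366 = $439.9290
2020-07-31 to 2020-09-29: 61 days at 2.7% → $31,000 × 2.7% × 61/366 = $139.5000
2020-09-30 to 2020-12-31: 93 days at 2.2% → $31,000 × 2.2% × 93/366 = $173.2951
Total = $752.7240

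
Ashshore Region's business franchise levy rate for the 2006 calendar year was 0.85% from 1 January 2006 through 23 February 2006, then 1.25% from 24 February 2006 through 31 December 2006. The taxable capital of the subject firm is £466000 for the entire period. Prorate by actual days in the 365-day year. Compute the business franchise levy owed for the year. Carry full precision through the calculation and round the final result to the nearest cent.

£5549.23

1 January – 23 February 2006: 54 days at 0.85% → £466000 × 0.85% × 54/365 = £586.0110
24 February – 31 December 2006: 311 days at 1.25% → £466000 × 1.25% × 311/365 = £4963.2192
Total = £5549.2301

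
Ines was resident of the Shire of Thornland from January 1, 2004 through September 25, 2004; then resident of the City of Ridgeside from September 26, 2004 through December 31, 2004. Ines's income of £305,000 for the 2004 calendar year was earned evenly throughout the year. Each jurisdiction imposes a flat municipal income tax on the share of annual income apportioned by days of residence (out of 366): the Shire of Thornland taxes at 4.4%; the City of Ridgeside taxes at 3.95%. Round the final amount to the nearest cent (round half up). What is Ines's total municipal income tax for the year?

The Shire of Thornland, January 1 – September 25, 2004: 269 days → £305,000 × 4.4% × 269/366 = £9,863.3333
The City of Ridgeside, September 26 – December 31, 2004: 97 days → £305,000 × 3.95% × 97/366 = £3,192.9167
Total = £13,056.2500

£13,056.25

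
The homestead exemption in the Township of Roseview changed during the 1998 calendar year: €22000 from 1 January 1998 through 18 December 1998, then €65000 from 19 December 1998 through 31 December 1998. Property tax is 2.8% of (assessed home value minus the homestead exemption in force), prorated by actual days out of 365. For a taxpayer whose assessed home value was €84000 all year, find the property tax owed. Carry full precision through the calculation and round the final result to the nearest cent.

€1693.12

1 January – 18 December 1998: 352 days, exemption €22000 → (€84000 − €22000) × 2.8% × 352/365 = €1674.1699
19 December – 31 December 1998: 13 days, exemption €65000 → (€84000 − €65000) × 2.8% × 13/365 = €18.9479
Total = €1693.1178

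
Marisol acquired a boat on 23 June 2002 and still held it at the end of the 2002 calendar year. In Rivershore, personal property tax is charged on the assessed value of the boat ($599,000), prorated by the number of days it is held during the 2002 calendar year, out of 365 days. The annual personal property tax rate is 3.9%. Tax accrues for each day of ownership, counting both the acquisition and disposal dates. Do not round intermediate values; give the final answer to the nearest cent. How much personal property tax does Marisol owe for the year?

$12,288.53

Days held (23 June – 31 December 2002): 192 out of 365
Tax = $599,000 × 3.9% × 192/365 = $12,288.5260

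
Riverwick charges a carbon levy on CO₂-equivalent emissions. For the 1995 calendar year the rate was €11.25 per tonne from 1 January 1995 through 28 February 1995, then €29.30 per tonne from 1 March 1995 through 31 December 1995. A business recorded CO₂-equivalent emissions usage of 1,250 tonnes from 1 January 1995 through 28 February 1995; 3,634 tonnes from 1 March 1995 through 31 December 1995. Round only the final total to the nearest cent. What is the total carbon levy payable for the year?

1 January – 28 February 1995: 1,250 tonnes at €11.25/tonne → €14,062.50
1 March – 31 December 1995: 3,634 tonnes at €29.30/tonne → €106,476.20

€120,538.70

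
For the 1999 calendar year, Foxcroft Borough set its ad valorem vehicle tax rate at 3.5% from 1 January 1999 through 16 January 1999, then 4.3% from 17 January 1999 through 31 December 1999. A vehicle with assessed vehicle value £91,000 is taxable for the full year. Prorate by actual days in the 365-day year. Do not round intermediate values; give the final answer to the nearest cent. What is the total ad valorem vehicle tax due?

1 January – 16 January 1999: 16 days at 3.5% → £91,000 × 3.5% × 16/365 = £139.6164
17 January – 31 December 1999: 349 days at 4.3% → £91,000 × 4.3% × 349/365 = £3,741.4712
Total = £3,881.0877

£3,881.09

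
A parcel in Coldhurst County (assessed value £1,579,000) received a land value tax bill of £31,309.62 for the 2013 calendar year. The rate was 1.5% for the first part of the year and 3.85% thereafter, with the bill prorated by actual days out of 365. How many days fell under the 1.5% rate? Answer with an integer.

290 days

Let d = days at the first rate; then 365 − d days at the second rate.
£1,579,000 × [1.5%·d + 3.85%·(365−d)] / 365 = £31,309.62
Solving gives d = 290, so the new rate took effect on 18 Oct 2013.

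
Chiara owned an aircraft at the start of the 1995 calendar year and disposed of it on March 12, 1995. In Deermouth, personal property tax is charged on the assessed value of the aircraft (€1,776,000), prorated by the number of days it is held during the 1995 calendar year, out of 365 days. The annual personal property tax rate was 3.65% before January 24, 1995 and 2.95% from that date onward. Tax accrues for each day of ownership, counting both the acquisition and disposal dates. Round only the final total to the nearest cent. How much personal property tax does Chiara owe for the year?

€10,974.71

January 1 – January 23, 1995: 23 days at 3.65% → €1,776,000 × 3.65% × 23/365 = €4,084.8000
January 24 – March 12, 1995: 48 days at 2.95% → €1,776,000 × 2.95% × 48/365 = €6,889.9068
Total = €10,974.7068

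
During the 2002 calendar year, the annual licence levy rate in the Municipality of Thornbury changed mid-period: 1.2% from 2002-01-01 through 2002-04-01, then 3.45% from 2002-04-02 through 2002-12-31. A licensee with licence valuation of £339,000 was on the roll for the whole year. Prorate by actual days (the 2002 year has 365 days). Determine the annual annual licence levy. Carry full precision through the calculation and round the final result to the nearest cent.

£9,793.85

2002-01-01 to 2002-04-01: 91 days at 1.2% → £339,000 × 1.2% × 91/365 = £1,014.2137
2002-04-02 to 2002-12-31: 274 days at 3.45% → £339,000 × 3.45% × 274/365 = £8,779.6356
Total = £9,793.8493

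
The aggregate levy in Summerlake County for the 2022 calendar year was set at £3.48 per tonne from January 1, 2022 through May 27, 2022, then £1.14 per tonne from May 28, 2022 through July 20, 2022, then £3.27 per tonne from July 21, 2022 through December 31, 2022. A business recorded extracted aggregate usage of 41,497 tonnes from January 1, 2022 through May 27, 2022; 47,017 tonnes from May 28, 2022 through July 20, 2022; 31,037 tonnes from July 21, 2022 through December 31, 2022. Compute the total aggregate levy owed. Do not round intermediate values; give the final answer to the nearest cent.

January 1 – May 27, 2022: 41,497 tonnes at £3.48/tonne → £144,409.56
May 28 – July 20, 2022: 47,017 tonnes at £1.14/tonne → £53,599.38
July 21 – December 31, 2022: 31,037 tonnes at £3.27/tonne → £101,490.99

£299,499.93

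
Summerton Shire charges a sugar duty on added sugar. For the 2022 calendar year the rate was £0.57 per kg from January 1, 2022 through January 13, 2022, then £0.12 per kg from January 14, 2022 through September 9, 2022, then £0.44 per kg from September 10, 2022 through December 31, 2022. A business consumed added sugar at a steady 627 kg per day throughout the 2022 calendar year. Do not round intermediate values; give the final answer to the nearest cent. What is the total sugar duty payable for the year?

£53,802.87

January 1 – January 13, 2022: 13 days × 627 kg/day = 8,151 kg at £0.57/kg → £4,646.07
January 14 – September 9, 2022: 239 days × 627 kg/day = 149,853 kg at £0.12/kg → £17,982.36
September 10 – December 31, 2022: 113 days × 627 kg/day = 70,851 kg at £0.44/kg → £31,174.44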